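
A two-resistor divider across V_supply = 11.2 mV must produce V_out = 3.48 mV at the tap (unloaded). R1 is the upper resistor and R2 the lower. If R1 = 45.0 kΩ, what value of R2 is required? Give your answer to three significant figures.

The divider ratio is R2/(R1+R2) = 3.48/11.2 = 0.3107.
So R2 = R1 · V_out/(V_supply − V_out) = 45.0 × 3.48/(11.2 − 3.48) = 45.0 × 0.4508 = 20.28 kΩ.

R2 ≈ 20.3 kΩ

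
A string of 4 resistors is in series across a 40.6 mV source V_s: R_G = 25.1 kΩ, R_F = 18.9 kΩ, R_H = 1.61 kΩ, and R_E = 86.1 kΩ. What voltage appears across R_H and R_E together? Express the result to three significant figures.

ΣR = 25.1 + 18.9 + 1.61 + 86.1 = 131.7 kΩ.
R_{R_H..R_E} = 1.61 + 86.1 = 87.71 kΩ.
By the voltage-divider rule, V = 40.6 × 87.71/131.7 = 27.04 mV.

V ≈ 27.0 mV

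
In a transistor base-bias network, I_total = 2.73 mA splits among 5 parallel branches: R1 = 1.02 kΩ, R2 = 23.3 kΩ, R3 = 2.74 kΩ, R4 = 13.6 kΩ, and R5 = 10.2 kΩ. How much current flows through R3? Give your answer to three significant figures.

Conductances: ΣG = 1/1.02 + 1/23.3 + 1/2.74 + 1/13.6 + 1/10.2 = 1.560 (1/kΩ).
R3 takes the fraction G_k/ΣG = 0.3650/1.560 = 0.2340, so I = 2.73 × 0.2340 = 0.6388 mA.

I ≈ 0.639 mA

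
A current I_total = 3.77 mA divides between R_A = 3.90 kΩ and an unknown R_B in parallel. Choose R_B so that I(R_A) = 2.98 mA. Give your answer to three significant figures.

R_B ≈ 14.7 kΩ

Two-branch current divider: I_A = I_total · R_B/(R_A + R_B).
With f = 0.7905, R_B = R_A · f/(1−f) = 3.90 × 3.772 = 14.71 kΩ.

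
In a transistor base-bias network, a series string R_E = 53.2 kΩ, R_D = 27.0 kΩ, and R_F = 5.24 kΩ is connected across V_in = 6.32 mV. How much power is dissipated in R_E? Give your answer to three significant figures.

P ≈ 0.291 nW

Series current I = V_in/ΣR = 6.32/85.44 = 0.07397 µA.
P = I²R = 0.005472 × 53.2 = 0.2911 nW.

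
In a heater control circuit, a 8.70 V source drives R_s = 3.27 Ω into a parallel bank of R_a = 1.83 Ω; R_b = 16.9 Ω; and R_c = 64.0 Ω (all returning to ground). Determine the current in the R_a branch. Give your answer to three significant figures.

Combine the parallel branches: R_p = (1/1.83 + 1/16.9 + 1/64.0)⁻¹ = 1.610 Ω.
Node voltage V_A = V_in · R_p/(R_s + R_p) = 8.70 × 0.3299 = 2.870 V.
I(R_a) = V_A / R_a = 2.870/1.83 = 1.568 A.

I ≈ 1.57 A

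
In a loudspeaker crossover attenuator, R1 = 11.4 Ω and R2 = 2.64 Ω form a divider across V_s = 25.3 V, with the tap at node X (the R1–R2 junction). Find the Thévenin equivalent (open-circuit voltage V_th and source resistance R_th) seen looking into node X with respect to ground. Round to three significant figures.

V_th is the unloaded tap voltage: V_s · R2/(R1+R2) = 25.3 × 0.1880 = 4.757 V.
Zeroing V_s shorts the top of R1 to ground, so R_th = R1 ‖ R2 = 2.144 Ω.

V_th ≈ 4.76 V, R_th ≈ 2.14 Ω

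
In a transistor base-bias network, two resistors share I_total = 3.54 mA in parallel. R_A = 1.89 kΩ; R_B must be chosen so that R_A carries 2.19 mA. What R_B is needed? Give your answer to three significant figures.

The fraction through R_A equals R_B/(R_A+R_B).
2.19/3.54 = R_B/(R_A + R_B) → R_B = R_A · (0.6186)/(1 − 0.6186) = 1.89 × 1.622 = 3.066 kΩ.

R_B ≈ 3.07 kΩ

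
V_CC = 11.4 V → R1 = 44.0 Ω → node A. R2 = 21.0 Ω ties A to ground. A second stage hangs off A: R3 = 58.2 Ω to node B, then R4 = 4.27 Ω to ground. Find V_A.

V_A ≈ 3.00 V

Node A sees R2 in parallel with the series input of stage 2, R3 + R4 = 62.47 Ω.
R2 ‖ (R3+R4) = 15.72 Ω.
So V_A = 11.4 × 0.2632 = 3.000 V.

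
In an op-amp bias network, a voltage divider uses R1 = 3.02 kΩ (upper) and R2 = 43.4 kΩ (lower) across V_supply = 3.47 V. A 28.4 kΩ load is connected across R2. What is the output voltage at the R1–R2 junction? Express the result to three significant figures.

V_out ≈ 2.95 V

First combine the lower leg with the load: R2 ‖ R_L = 17.17 kΩ.
Then V_out = V_supply · R2'/(R1 + R2') = 3.47 × 17.17/20.19 = 2.951 V.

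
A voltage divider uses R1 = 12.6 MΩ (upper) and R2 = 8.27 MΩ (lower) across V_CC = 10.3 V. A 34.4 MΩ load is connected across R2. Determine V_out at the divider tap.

R2 ‖ R_L = (8.27 × 34.4)/(8.27 + 34.4) = 6.667 MΩ.
Then V_out = V_CC · R2'/(R1 + R2') = 10.3 × 6.667/19.27 = 3.564 V.

V_out ≈ 3.56 V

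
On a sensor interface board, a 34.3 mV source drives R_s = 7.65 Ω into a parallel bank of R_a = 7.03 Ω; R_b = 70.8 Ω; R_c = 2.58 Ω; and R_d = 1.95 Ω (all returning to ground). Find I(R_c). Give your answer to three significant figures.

Combine the parallel branches: R_p = (1/7.03 + 1/70.8 + 1/2.58 + 1/1.95)⁻¹ = 0.9463 Ω.
V_A = 34.3 × 0.9463/8.596 = 3.776 mV.
I(R_c) = V_A / R_c = 3.776/2.58 = 1.463 mA.
(Equivalently: I_total = 3.990 mA, then current-divider fraction G_k/ΣG = 0.3668.)

I ≈ 1.46 mA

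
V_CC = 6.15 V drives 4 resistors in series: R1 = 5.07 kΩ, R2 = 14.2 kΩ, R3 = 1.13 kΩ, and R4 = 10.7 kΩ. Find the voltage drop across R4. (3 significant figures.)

Total series resistance ΣR = 5.07 + 14.2 + 1.13 + 10.7 = 31.10 kΩ.
Voltage divider: V = V_CC · (10.70 / 31.10) = 6.15 × 0.3441 = 2.116 V.

V ≈ 2.12 V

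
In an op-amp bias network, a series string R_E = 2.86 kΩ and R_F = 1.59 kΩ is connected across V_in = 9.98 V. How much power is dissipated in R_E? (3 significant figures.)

The common current is I = 9.98/4.450 = 2.243 mA.
P = I²R = 5.030 × 2.86 = 14.38 mW.

P ≈ 14.4 mW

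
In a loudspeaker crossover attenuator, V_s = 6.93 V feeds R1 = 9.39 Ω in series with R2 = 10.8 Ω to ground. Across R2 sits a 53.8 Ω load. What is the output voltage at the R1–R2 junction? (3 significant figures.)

The load sits in parallel with R2, giving an effective lower resistance R2' = R2·R_L/(R2+R_L) = 8.994 Ω.
Then V_out = V_s · R2'/(R1 + R2') = 6.93 × 8.994/18.38 = 3.390 V.
(Unloaded it would be 3.71 V; the load pulls it down.)

V_out ≈ 3.39 V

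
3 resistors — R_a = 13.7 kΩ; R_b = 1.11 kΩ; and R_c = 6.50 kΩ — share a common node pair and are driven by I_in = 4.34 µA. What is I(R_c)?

I ≈ 0.592 µA

Total conductance ΣG = 1/13.7 + 1/1.11 + 1/6.50 = 1.128 (units of 1/kΩ).
Current divider: I(R_c) = I_in · G_k/ΣG = 4.34 × (0.1538/1.128) = 4.34 × 0.1364 = 0.5921 µA.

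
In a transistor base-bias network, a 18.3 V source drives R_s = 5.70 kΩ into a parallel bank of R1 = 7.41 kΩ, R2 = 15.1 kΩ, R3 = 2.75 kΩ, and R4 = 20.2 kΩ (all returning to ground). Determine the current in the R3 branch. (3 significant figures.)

Parallel bank: R_p = 1/(1/7.41 + 1/15.1 + 1/2.75 + 1/20.2) = 1.628 kΩ.
V_A = 18.3 × 1.628/7.328 = 4.065 V.
Branch current I = V_A/R3 = 4.065/2.75 = 1.478 mA.

I ≈ 1.48 mA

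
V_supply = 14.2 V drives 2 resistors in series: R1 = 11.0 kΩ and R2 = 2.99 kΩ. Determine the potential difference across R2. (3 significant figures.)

V ≈ 3.03 V

ΣR = 11.0 + 2.99 = 13.99 kΩ.
By the voltage-divider rule, V = 14.2 × 2.990/13.99 = 3.035 V.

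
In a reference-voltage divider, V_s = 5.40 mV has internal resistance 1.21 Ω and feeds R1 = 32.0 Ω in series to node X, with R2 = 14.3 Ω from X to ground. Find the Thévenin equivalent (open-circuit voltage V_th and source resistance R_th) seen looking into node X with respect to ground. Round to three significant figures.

V_th ≈ 1.63 mV, R_th ≈ 10.0 Ω

R1' = 1.21 + 32.0 = 33.21 Ω (source resistance + R1).
V_th is the unloaded tap voltage: V_s · R2/(R1'+R2) = 5.40 × 0.3010 = 1.625 mV.
With V_s suppressed (replaced by a short), R_th = R1' ‖ R2 = (33.21 × 14.3)/(33.21 + 14.3) = 9.996 Ω.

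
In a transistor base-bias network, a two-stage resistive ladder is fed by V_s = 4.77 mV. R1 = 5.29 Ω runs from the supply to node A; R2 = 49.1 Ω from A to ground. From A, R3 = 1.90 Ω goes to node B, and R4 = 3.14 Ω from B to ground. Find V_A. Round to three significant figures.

Node A sees R2 in parallel with the series input of stage 2, R3 + R4 = 5.040 Ω.
R2 ‖ (R3+R4) = 4.571 Ω.
So V_A = 4.77 × 0.4635 = 2.211 mV.

V_A ≈ 2.21 mV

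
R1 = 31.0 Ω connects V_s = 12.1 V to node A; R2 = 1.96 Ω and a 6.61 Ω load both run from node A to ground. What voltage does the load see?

V_out ≈ 0.563 V

R2 ‖ R_L = (1.96 × 6.61)/(1.96 + 6.61) = 1.512 Ω.
Then V_out = V_s · R2'/(R1 + R2') = 12.1 × 1.512/32.51 = 0.5626 V.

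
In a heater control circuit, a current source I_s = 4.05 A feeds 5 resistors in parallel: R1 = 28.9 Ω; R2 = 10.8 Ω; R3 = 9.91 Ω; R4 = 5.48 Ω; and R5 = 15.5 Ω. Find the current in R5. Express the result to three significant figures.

Total conductance ΣG = 1/28.9 + 1/10.8 + 1/9.91 + 1/5.48 + 1/15.5 = 0.4751 (units of 1/Ω).
R5 takes the fraction G_k/ΣG = 0.06452/0.4751 = 0.1358, so I = 4.05 × 0.1358 = 0.5500 A.

I ≈ 0.550 A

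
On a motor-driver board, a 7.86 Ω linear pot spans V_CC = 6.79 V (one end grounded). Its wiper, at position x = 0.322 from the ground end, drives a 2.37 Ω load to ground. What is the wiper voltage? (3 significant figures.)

The pot divides into 5.329 Ω above the wiper and 2.531 Ω below.
(x·R_p) ‖ R_L = 1.224 Ω.
Then V_out = V_CC · 1.224/(5.329 + 1.224) = 1.268 V.

V_out ≈ 1.27 V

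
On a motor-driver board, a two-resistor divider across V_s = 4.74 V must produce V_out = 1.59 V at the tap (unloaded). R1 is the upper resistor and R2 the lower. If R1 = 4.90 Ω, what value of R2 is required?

V_out/V_s = R2/(R1+R2) = 0.3354.
Rearranging, R2 = R1·k/(1−k) = 4.90 × 0.5048 = 2.473 Ω.

R2 ≈ 2.47 Ω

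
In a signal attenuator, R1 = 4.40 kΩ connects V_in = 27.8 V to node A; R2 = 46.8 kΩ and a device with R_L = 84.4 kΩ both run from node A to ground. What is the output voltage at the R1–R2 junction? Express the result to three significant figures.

First combine the lower leg with the load: R2 ‖ R_L = 30.11 kΩ.
Now apply the divider: V_out = 27.8 × 0.8725 = 24.26 V.

V_out ≈ 24.3 V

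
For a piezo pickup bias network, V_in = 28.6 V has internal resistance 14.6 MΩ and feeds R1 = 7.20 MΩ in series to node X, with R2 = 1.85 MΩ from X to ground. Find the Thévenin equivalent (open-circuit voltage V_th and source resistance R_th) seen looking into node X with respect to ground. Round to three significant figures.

V_th ≈ 2.24 V, R_th ≈ 1.71 MΩ

R1' = 14.6 + 7.20 = 21.80 MΩ (source resistance + R1).
V_th is the unloaded tap voltage: V_in · R2/(R1'+R2) = 28.6 × 0.07822 = 2.237 V.
With V_in suppressed (replaced by a short), R_th = R1' ‖ R2 = (21.80 × 1.85)/(21.80 + 1.85) = 1.705 MΩ.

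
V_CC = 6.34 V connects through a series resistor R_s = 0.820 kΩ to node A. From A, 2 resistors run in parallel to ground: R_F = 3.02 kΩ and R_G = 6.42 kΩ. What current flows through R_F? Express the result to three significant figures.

Equivalent of the parallel group: R_p = 2.054 kΩ.
V_A = 6.34 × 2.054/2.874 = 4.531 V.
I(R_F) = V_A / R_F = 4.531/3.02 = 1.500 mA.
(Check via current divider: I_total = 2.206 mA; share G_k/ΣG = 0.6801 → same result.)

I ≈ 1.50 mA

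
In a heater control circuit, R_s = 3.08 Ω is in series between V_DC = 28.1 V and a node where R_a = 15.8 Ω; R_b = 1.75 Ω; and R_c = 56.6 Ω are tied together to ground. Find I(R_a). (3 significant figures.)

I ≈ 0.591 A

Equivalent of the parallel group: R_p = 1.533 Ω.
V_A by voltage divider: V_A = 28.1 × 1.533/(3.08 + 1.533) = 9.338 V.
Branch current I = V_A/R_a = 9.338/15.8 = 0.5910 A.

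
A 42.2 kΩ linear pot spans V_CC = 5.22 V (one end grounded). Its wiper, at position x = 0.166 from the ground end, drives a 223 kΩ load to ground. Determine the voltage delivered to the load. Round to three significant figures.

V_out ≈ 0.844 V

Lower segment x·R_p = 7.005 kΩ; upper segment (1−x)·R_p = 35.19 kΩ.
(x·R_p) ‖ R_L = 6.792 kΩ.
Loaded-divider output: V_out = 5.22 × 0.1618 = 0.8444 V.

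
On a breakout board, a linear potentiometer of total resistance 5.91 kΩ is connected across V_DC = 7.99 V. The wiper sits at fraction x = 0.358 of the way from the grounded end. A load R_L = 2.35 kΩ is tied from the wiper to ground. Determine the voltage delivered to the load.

V_out ≈ 1.81 V

The pot divides into 3.794 kΩ above the wiper and 2.116 kΩ below.
R_L loads the lower segment: effective lower R = 1.113 kΩ.
V_out = 7.99 × 1.113/(3.794 + 1.113) = 1.813 V.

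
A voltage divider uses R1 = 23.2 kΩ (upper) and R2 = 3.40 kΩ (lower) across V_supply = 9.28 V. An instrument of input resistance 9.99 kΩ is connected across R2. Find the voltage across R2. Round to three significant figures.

V_out ≈ 0.915 V

The load sits in parallel with R2, giving an effective lower resistance R2' = R2·R_L/(R2+R_L) = 2.537 kΩ.
Now apply the divider: V_out = 9.28 × 0.09856 = 0.9147 V.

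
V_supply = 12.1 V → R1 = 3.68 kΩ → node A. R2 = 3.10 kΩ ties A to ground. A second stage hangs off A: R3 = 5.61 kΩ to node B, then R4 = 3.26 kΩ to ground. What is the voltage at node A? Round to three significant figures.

Looking into the second stage from A: R3 + R4 = 8.870 kΩ appears in parallel with R2.
Effective lower resistance at A: R2 ‖ 8.870 = 2.297 kΩ.
First divider: V_A = V_supply · 2.297/(3.68 + 2.297) = 4.650 V.

V_A ≈ 4.65 V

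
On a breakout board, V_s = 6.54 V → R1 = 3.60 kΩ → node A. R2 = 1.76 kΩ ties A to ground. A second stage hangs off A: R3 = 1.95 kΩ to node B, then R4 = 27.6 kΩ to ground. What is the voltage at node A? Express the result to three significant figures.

V_A ≈ 2.06 V

Looking into the second stage from A: R3 + R4 = 29.55 kΩ appears in parallel with R2.
Effective lower resistance at A: R2 ‖ 29.55 = 1.661 kΩ.
So V_A = 6.54 × 0.3157 = 2.065 V.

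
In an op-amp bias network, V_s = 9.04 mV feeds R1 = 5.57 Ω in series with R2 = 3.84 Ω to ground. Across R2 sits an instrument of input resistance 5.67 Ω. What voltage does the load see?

V_out ≈ 2.63 mV

The load sits in parallel with R2, giving an effective lower resistance R2' = R2·R_L/(R2+R_L) = 2.289 Ω.
Voltage divider with the loaded lower leg: V_out = 9.04 × 2.289/(5.57 + 2.289) = 9.04 × 0.2913 = 2.633 mV.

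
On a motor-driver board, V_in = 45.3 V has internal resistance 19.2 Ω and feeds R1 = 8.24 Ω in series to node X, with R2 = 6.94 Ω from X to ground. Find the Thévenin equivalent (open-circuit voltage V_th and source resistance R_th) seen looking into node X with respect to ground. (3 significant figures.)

R1' = 19.2 + 8.24 = 27.44 Ω (source resistance + R1).
With X open, the divider is unloaded: V_th = 45.3 × 6.94/34.38 = 9.144 V.
Looking into X with the source shorted: R_th = R1'·R2/(R1'+R2) = 27.44 × 6.94/34.38 = 5.539 Ω.

V_th ≈ 9.14 V, R_th ≈ 5.54 Ω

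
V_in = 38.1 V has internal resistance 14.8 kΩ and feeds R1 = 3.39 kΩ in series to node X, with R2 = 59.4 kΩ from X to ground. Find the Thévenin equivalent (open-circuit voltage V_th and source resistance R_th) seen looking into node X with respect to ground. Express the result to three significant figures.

R1' = 14.8 + 3.39 = 18.19 kΩ (source resistance + R1).
Open-circuit (no load on X): V_th = V_in · R2/(R1' + R2) = 38.1 × 59.4/(18.19 + 59.4) = 29.17 V.
Looking into X with the source shorted: R_th = R1'·R2/(R1'+R2) = 18.19 × 59.4/77.59 = 13.93 kΩ.

V_th ≈ 29.2 V, R_th ≈ 13.9 kΩ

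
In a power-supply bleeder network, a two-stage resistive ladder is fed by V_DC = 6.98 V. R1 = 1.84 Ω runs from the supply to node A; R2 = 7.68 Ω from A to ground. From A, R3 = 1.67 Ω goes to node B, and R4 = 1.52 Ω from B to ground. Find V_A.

V_A ≈ 3.84 V

Looking into the second stage from A: R3 + R4 = 3.190 Ω appears in parallel with R2.
Effective lower resistance at A: R2 ‖ 3.190 = 2.254 Ω.
So V_A = 6.98 × 0.5505 = 3.843 V.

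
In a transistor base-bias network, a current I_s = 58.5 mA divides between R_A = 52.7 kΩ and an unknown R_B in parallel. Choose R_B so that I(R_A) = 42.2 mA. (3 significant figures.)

The fraction through R_A equals R_B/(R_A+R_B).
With f = 0.7214, R_B = R_A · f/(1−f) = 52.7 × 2.589 = 136.4 kΩ.

R_B ≈ 136 kΩ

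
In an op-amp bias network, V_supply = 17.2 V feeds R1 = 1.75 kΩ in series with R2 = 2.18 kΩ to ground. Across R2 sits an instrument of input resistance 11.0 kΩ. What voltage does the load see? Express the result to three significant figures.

V_out ≈ 8.77 V

First combine the lower leg with the load: R2 ‖ R_L = 1.819 kΩ.
Voltage divider with the loaded lower leg: V_out = 17.2 × 1.819/(1.75 + 1.819) = 17.2 × 0.5097 = 8.767 V.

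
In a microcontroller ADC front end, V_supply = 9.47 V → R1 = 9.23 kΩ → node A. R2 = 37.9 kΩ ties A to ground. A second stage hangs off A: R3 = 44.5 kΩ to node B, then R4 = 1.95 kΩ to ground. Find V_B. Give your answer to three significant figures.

V_B ≈ 0.276 V

Node A sees R2 in parallel with the series input of stage 2, R3 + R4 = 46.45 kΩ.
R2 ‖ (R3+R4) = 20.87 kΩ.
V_A = 9.47 × 20.87/(9.23 + 20.87) = 6.566 V.
Then the unloaded second divider: V_B = V_A × R4/(R3+R4) = 6.566 × 0.04198 = 0.2757 V.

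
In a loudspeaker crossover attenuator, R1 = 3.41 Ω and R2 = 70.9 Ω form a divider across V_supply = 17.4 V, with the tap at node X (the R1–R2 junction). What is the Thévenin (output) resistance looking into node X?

R_th ≈ 3.25 Ω

With V_supply suppressed (replaced by a short), R_th = R1 ‖ R2 = (3.410 × 70.9)/(3.410 + 70.9) = 3.254 Ω.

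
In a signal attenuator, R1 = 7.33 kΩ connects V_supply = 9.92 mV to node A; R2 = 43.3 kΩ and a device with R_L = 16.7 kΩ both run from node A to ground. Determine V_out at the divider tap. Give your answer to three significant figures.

V_out ≈ 6.17 mV

First combine the lower leg with the load: R2 ‖ R_L = 12.05 kΩ.
Now apply the divider: V_out = 9.92 × 0.6218 = 6.168 mV.
(Unloaded it would be 8.48 mV; the load pulls it down.)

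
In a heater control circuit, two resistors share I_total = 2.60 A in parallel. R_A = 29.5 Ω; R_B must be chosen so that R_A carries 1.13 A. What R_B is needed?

The fraction through R_A equals R_B/(R_A+R_B).
With f = 0.4346, R_B = R_A · f/(1−f) = 29.5 × 0.7687 = 22.68 Ω.

R_B ≈ 22.7 Ω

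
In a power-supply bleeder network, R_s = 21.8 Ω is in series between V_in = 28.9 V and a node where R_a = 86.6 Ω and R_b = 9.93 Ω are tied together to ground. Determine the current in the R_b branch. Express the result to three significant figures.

I ≈ 0.844 A

Equivalent of the parallel group: R_p = 8.909 Ω.
V_A = 28.9 × 8.909/30.71 = 8.384 V.
Branch current I = V_A/R_b = 8.384/9.93 = 0.8443 A.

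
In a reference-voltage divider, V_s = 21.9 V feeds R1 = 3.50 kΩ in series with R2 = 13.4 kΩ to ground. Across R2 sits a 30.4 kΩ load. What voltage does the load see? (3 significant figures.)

V_out ≈ 15.9 V

The load sits in parallel with R2, giving an effective lower resistance R2' = R2·R_L/(R2+R_L) = 9.300 kΩ.
Voltage divider with the loaded lower leg: V_out = 21.9 × 9.300/(3.50 + 9.300) = 21.9 × 0.7266 = 15.91 V.
(Unloaded it would be 17.4 V; the load pulls it down.)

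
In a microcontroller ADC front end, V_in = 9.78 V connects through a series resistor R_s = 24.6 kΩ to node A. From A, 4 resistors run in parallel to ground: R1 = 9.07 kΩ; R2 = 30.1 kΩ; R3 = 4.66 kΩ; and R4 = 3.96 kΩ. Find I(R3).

Combine the parallel branches: R_p = (1/9.07 + 1/30.1 + 1/4.66 + 1/3.96)⁻¹ = 1.638 kΩ.
Node voltage V_A = V_in · R_p/(R_s + R_p) = 9.78 × 0.06242 = 0.6105 V.
Branch current I = V_A/R3 = 0.6105/4.66 = 0.1310 mA.
(Check via current divider: I_total = 0.3727 mA; share G_k/ΣG = 0.3514 → same result.)

I ≈ 0.131 mA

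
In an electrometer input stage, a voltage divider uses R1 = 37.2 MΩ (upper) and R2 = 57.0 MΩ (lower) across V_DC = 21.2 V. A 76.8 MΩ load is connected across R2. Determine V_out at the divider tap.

R2 ‖ R_L = (57.0 × 76.8)/(57.0 + 76.8) = 32.72 MΩ.
Voltage divider with the loaded lower leg: V_out = 21.2 × 32.72/(37.2 + 32.72) = 21.2 × 0.4679 = 9.920 V.
(Unloaded it would be 12.8 V; the load pulls it down.)

V_out ≈ 9.92 V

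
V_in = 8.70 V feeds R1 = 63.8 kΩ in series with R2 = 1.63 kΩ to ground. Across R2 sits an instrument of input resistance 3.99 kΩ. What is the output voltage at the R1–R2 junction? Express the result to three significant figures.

First combine the lower leg with the load: R2 ‖ R_L = 1.157 kΩ.
Now apply the divider: V_out = 8.70 × 0.01782 = 0.1550 V.
(Unloaded it would be 0.217 V; the load pulls it down.)

V_out ≈ 0.155 V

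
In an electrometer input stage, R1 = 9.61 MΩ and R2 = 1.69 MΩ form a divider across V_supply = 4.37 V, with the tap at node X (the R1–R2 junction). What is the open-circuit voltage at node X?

With X open, the divider is unloaded: V_th = 4.37 × 1.69/11.30 = 0.6536 V.

V_th ≈ 0.654 V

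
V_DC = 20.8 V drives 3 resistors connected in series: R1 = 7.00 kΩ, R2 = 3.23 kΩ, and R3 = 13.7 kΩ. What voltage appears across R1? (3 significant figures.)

V ≈ 6.08 V

Total series resistance ΣR = 7.00 + 3.23 + 13.7 = 23.93 kΩ.
By the voltage-divider rule, V = 20.8 × 7.000/23.93 = 6.084 V.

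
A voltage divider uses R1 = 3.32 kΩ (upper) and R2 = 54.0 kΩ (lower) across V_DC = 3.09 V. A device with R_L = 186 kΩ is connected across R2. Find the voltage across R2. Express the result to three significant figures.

V_out ≈ 2.86 V

R2 ‖ R_L = (54.0 × 186)/(54.0 + 186) = 41.85 kΩ.
Voltage divider with the loaded lower leg: V_out = 3.09 × 41.85/(3.32 + 41.85) = 3.09 × 0.9265 = 2.863 V.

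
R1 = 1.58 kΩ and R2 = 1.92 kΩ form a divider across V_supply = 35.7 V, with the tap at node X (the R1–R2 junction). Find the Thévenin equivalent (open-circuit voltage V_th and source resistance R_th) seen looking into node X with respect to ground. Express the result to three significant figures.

V_th ≈ 19.6 V, R_th ≈ 0.867 kΩ

With X open, the divider is unloaded: V_th = 35.7 × 1.92/3.500 = 19.58 V.
Looking into X with the source shorted: R_th = R1·R2/(R1+R2) = 1.580 × 1.92/3.500 = 0.8667 kΩ.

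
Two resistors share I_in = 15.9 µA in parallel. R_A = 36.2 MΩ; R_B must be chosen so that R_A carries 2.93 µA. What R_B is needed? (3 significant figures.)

In a two-way split, I_A/I_in = R_B/(R_A + R_B).
2.93/15.9 = R_B/(R_A + R_B) → R_B = R_A · (0.1843)/(1 − 0.1843) = 36.2 × 0.2259 = 8.178 MΩ.

R_B ≈ 8.18 MΩ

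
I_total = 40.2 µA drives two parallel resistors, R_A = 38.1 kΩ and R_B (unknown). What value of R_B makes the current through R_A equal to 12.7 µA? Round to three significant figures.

R_B ≈ 17.6 kΩ

Two-branch current divider: I_A = I_total · R_B/(R_A + R_B).
With f = 0.3159, R_B = R_A · f/(1−f) = 38.1 × 0.4618 = 17.60 kΩ.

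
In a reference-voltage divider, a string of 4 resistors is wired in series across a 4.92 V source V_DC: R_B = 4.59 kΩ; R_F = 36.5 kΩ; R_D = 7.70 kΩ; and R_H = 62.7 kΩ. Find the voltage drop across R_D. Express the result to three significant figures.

V ≈ 0.340 V

ΣR = 4.59 + 36.5 + 7.70 + 62.7 = 111.5 kΩ.
By the voltage-divider rule, V = 4.92 × 7.700/111.5 = 0.3398 V.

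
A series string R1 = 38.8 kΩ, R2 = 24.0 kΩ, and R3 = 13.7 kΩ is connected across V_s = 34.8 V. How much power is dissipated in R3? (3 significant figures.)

The common current is I = 34.8/76.50 = 0.4549 mA.
P = I²R = 0.2069 × 13.7 = 2.835 mW.

P ≈ 2.84 mW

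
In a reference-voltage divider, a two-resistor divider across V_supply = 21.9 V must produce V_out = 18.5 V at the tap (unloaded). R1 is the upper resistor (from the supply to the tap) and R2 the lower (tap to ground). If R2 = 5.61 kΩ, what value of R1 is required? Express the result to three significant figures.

R1 ≈ 1.03 kΩ

Required fraction k = V_out/V_supply = 0.8447.
Rearranging, R1 = R2·(1−k)/k = 5.61 × 0.1838 = 1.031 kΩ.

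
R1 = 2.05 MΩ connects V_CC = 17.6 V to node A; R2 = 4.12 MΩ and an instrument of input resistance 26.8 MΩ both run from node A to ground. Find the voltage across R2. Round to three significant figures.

V_out ≈ 11.2 V

R2 ‖ R_L = (4.12 × 26.8)/(4.12 + 26.8) = 3.571 MΩ.
Then V_out = V_CC · R2'/(R1 + R2') = 17.6 × 3.571/5.621 = 11.18 V.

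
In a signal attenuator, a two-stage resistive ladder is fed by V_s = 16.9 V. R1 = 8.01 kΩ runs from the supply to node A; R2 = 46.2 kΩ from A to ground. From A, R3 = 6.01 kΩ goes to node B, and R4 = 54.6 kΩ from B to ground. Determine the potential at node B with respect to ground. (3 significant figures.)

V_B ≈ 11.7 V

Node A sees R2 in parallel with the series input of stage 2, R3 + R4 = 60.61 kΩ.
Effective lower resistance at A: R2 ‖ 60.61 = 26.22 kΩ.
So V_A = 16.9 × 0.7660 = 12.94 V.
V_B = V_A × 0.9008 = 11.66 V.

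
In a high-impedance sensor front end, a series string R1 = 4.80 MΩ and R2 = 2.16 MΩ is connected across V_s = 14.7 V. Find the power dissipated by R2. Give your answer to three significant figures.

P ≈ 9.64 µW

ΣR = 6.960 MΩ → I = 14.7/6.960 = 2.112 µA.
V(R2) = I·R = 4.562 V; P = V·I = 4.562 × 2.112 = 9.635 µW.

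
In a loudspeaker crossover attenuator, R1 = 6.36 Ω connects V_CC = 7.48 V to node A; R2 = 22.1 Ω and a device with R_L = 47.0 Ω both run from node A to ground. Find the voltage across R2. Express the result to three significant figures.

R2 ‖ R_L = (22.1 × 47.0)/(22.1 + 47.0) = 15.03 Ω.
Then V_out = V_CC · R2'/(R1 + R2') = 7.48 × 15.03/21.39 = 5.256 V.

V_out ≈ 5.26 V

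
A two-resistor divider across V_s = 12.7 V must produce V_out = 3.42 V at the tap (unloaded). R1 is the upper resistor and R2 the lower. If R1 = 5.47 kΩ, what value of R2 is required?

R2 ≈ 2.02 kΩ

The divider ratio is R2/(R1+R2) = 3.42/12.7 = 0.2693.
So R2 = R1 · V_out/(V_s − V_out) = 5.47 × 3.42/(12.7 − 3.42) = 5.47 × 0.3685 = 2.016 kΩ.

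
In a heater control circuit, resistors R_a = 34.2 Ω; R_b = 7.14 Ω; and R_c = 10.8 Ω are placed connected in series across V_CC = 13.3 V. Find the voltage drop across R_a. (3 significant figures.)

V ≈ 8.72 V

ΣR = 34.2 + 7.14 + 10.8 = 52.14 Ω.
Voltage divider: V = V_CC · (34.20 / 52.14) = 13.3 × 0.6559 = 8.724 V.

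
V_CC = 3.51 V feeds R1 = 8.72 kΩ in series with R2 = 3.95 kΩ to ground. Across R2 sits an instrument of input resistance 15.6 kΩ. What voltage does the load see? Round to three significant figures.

First combine the lower leg with the load: R2 ‖ R_L = 3.152 kΩ.
Then V_out = V_CC · R2'/(R1 + R2') = 3.51 × 3.152/11.87 = 0.9319 V.

V_out ≈ 0.932 V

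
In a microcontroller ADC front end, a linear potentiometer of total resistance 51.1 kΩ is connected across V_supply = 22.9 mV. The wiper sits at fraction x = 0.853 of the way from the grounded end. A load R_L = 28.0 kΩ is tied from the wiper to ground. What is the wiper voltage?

The pot divides into 7.512 kΩ above the wiper and 43.59 kΩ below.
R_L loads the lower segment: effective lower R = 17.05 kΩ.
Loaded-divider output: V_out = 22.9 × 0.6942 = 15.90 mV.

V_out ≈ 15.9 mV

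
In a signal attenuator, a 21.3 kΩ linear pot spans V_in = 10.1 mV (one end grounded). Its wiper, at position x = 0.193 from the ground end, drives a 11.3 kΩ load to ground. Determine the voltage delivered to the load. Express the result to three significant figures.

V_out ≈ 1.51 mV

The pot divides into 17.19 kΩ above the wiper and 4.111 kΩ below.
R_L loads the lower segment: effective lower R = 3.014 kΩ.
V_out = 10.1 × 3.014/(17.19 + 3.014) = 1.507 mV.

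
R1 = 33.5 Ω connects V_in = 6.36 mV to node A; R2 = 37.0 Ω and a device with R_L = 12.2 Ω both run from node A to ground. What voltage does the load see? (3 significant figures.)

First combine the lower leg with the load: R2 ‖ R_L = 9.175 Ω.
Then V_out = V_in · R2'/(R1 + R2') = 6.36 × 9.175/42.67 = 1.367 mV.
(Unloaded it would be 3.34 mV; the load pulls it down.)

V_out ≈ 1.37 mV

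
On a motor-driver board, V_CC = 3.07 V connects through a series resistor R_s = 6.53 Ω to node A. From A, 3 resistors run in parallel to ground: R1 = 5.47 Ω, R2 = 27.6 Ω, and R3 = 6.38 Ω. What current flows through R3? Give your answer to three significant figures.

Combine the parallel branches: R_p = (1/5.47 + 1/27.6 + 1/6.38)⁻¹ = 2.661 Ω.
Node voltage V_A = V_CC · R_p/(R_s + R_p) = 3.07 × 0.2895 = 0.8889 V.
I(R3) = V_A / R3 = 0.8889/6.38 = 0.1393 A.

I ≈ 0.139 A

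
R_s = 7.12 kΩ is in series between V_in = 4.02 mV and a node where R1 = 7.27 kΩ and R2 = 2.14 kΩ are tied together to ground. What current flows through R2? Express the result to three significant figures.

Combine the parallel branches: R_p = (1/7.27 + 1/2.14)⁻¹ = 1.653 kΩ.
V_A = 4.02 × 1.653/8.773 = 0.7576 mV.
I(R2) = V_A / R2 = 0.7576/2.14 = 0.3540 µA.
(Equivalently: I_total = 0.4582 µA, then current-divider fraction G_k/ΣG = 0.7726.)

I ≈ 0.354 µA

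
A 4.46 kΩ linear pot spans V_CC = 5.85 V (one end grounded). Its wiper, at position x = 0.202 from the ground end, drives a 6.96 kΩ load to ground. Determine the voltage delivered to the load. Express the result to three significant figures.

V_out ≈ 1.07 V

The pot divides into 3.559 kΩ above the wiper and 0.9009 kΩ below.
R_L loads the lower segment: effective lower R = 0.7977 kΩ.
V_out = 5.85 × 0.7977/(3.559 + 0.7977) = 1.071 V.
(Unloaded: V_out = x·V_CC = 1.18 V.)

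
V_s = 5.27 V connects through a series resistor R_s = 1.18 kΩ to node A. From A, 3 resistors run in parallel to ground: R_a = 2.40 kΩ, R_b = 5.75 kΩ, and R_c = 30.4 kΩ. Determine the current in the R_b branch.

I ≈ 0.528 mA

Parallel bank: R_p = 1/(1/2.40 + 1/5.75 + 1/30.4) = 1.604 kΩ.
Node voltage V_A = V_s · R_p/(R_s + R_p) = 5.27 × 0.5761 = 3.036 V.
Branch current I = V_A/R_b = 3.036/5.75 = 0.5280 mA.
(Equivalently: I_total = 1.893 mA, then current-divider fraction G_k/ΣG = 0.2789.)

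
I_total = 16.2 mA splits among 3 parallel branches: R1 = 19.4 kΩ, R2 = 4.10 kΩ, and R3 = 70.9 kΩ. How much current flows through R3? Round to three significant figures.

I ≈ 0.738 mA

Conductances: ΣG = 1/19.4 + 1/4.10 + 1/70.9 = 0.3096 (1/kΩ).
Current divider: I(R3) = I_total · G_k/ΣG = 16.2 × (0.01410/0.3096) = 16.2 × 0.04556 = 0.7381 mA.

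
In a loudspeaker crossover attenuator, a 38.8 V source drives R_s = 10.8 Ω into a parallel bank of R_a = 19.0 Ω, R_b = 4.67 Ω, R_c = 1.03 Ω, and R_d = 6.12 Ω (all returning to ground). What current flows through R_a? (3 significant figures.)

Combine the parallel branches: R_p = (1/19.0 + 1/4.67 + 1/1.03 + 1/6.12)⁻¹ = 0.7138 Ω.
V_A by voltage divider: V_A = 38.8 × 0.7138/(10.8 + 0.7138) = 2.405 V.
I(R_a) = V_A / R_a = 2.405/19.0 = 0.1266 A.
(Equivalently: I_total = 3.370 A, then current-divider fraction G_k/ΣG = 0.03757.)

I ≈ 0.127 A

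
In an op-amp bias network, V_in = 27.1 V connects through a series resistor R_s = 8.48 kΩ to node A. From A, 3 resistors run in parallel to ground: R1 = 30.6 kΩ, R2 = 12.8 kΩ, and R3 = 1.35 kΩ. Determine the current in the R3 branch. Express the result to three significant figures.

I ≈ 2.44 mA

Parallel bank: R_p = 1/(1/30.6 + 1/12.8 + 1/1.35) = 1.174 kΩ.
V_A = 27.1 × 1.174/9.654 = 3.296 V.
Branch current I = V_A/R3 = 3.296/1.35 = 2.442 mA.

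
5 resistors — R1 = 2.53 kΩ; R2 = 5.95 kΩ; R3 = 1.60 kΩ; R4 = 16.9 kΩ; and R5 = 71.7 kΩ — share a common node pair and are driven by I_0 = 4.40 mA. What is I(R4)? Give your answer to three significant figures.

Total conductance ΣG = 1/2.53 + 1/5.95 + 1/1.60 + 1/16.9 + 1/71.7 = 1.261 (units of 1/kΩ).
By the current-divider rule, I = I_0 · G_k/ΣG = 4.40 × 0.04691 = 0.2064 mA.

I ≈ 0.206 mA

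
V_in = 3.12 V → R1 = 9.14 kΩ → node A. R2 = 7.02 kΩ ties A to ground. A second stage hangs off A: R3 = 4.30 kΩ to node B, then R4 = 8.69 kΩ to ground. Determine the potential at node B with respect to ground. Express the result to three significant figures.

The second stage (R3 + R4 = 12.99 kΩ) loads node A in parallel with R2.
Effective lower resistance at A: R2 ‖ 12.99 = 4.557 kΩ.
First divider: V_A = V_in · 4.557/(9.14 + 4.557) = 1.038 V.
V_B = V_A × 0.6690 = 0.6944 V.

V_B ≈ 0.694 V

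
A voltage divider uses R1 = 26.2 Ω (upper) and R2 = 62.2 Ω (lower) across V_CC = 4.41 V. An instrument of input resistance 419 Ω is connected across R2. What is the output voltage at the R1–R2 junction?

V_out ≈ 2.97 V

The load sits in parallel with R2, giving an effective lower resistance R2' = R2·R_L/(R2+R_L) = 54.16 Ω.
Voltage divider with the loaded lower leg: V_out = 4.41 × 54.16/(26.2 + 54.16) = 4.41 × 0.6740 = 2.972 V.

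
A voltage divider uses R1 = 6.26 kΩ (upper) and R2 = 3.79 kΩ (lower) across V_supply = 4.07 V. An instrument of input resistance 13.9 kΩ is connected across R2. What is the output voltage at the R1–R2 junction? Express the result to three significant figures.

R2 ‖ R_L = (3.79 × 13.9)/(3.79 + 13.9) = 2.978 kΩ.
Now apply the divider: V_out = 4.07 × 0.3224 = 1.312 V.
(Unloaded it would be 1.53 V; the load pulls it down.)

V_out ≈ 1.31 V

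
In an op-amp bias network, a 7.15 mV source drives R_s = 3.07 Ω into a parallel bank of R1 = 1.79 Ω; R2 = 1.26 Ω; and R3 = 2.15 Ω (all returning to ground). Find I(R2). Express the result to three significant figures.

I ≈ 0.862 mA

Equivalent of the parallel group: R_p = 0.5502 Ω.
V_A by voltage divider: V_A = 7.15 × 0.5502/(3.07 + 0.5502) = 1.087 mV.
I(R2) = V_A / R2 = 1.087/1.26 = 0.8625 mA.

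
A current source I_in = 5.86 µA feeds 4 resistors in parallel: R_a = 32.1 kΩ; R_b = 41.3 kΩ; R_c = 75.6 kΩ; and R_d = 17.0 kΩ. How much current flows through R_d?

Conductances: ΣG = 1/32.1 + 1/41.3 + 1/75.6 + 1/17.0 = 0.1274 (1/kΩ).
By the current-divider rule, I = I_in · G_k/ΣG = 5.86 × 0.4617 = 2.705 µA.

I ≈ 2.71 µA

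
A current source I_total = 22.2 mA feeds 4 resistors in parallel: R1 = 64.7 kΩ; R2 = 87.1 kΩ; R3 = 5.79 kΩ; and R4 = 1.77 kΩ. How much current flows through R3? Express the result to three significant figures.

I ≈ 5.01 mA

Conductances: ΣG = 1/64.7 + 1/87.1 + 1/5.79 + 1/1.77 = 0.7646 (1/kΩ).
By the current-divider rule, I = I_total · G_k/ΣG = 22.2 × 0.2259 = 5.015 mA.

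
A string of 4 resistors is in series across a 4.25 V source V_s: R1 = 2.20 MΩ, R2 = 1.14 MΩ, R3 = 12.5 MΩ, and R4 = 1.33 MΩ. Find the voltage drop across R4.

Total series resistance ΣR = 2.20 + 1.14 + 12.5 + 1.33 = 17.17 MΩ.
V = V_s · R/ΣR = 4.25 × 0.07746 = 0.3292 V.

V ≈ 0.329 V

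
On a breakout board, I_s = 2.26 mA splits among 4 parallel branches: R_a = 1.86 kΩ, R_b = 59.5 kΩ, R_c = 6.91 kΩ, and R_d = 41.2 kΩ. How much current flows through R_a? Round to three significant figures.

I ≈ 1.68 mA

ΣG = 1/1.86 + 1/59.5 + 1/6.91 + 1/41.2 = 0.7234.
Current divider: I(R_a) = I_s · G_k/ΣG = 2.26 × (0.5376/0.7234) = 2.26 × 0.7432 = 1.680 mA.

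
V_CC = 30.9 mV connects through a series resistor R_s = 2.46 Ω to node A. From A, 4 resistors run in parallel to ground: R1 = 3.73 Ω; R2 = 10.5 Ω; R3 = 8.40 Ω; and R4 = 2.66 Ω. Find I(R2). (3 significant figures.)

Parallel bank: R_p = 1/(1/3.73 + 1/10.5 + 1/8.40 + 1/2.66) = 1.165 Ω.
V_A = 30.9 × 1.165/3.625 = 9.931 mV.
Branch current I = V_A/R2 = 9.931/10.5 = 0.9458 mA.

I ≈ 0.946 mA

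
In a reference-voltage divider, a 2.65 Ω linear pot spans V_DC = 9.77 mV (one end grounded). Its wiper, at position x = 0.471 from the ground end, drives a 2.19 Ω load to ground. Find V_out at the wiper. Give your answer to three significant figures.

V_out ≈ 3.54 mV

Lower segment x·R_p = 1.248 Ω; upper segment (1−x)·R_p = 1.402 Ω.
Lower segment in parallel with the load: 1.248 ‖ 2.19 = 0.7950 Ω.
Then V_out = V_DC · 0.7950/(1.402 + 0.7950) = 3.536 mV.
(Unloaded: V_out = x·V_DC = 4.60 mV.)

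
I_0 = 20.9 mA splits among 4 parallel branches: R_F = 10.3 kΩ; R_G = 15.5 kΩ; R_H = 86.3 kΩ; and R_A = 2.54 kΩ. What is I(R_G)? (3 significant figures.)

Total conductance ΣG = 1/10.3 + 1/15.5 + 1/86.3 + 1/2.54 = 0.5669 (units of 1/kΩ).
By the current-divider rule, I = I_0 · G_k/ΣG = 20.9 × 0.1138 = 2.379 mA.

I ≈ 2.38 mA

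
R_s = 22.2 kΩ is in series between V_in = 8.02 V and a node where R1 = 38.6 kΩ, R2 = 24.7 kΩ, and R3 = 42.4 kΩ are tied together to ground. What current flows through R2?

I ≈ 0.108 mA

Equivalent of the parallel group: R_p = 11.11 kΩ.
Node voltage V_A = V_in · R_p/(R_s + R_p) = 8.02 × 0.3336 = 2.676 V.
I(R2) = V_A / R2 = 2.676/24.7 = 0.1083 mA.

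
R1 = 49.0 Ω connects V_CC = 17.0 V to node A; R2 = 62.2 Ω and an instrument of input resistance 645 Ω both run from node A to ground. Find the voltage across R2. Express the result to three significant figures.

V_out ≈ 9.12 V

The load sits in parallel with R2, giving an effective lower resistance R2' = R2·R_L/(R2+R_L) = 56.73 Ω.
Now apply the divider: V_out = 17.0 × 0.5366 = 9.121 V.
(Unloaded it would be 9.51 V; the load pulls it down.)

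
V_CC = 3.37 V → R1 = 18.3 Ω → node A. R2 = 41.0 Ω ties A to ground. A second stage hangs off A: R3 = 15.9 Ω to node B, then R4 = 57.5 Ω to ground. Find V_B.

V_B ≈ 1.56 V

The second stage (R3 + R4 = 73.40 Ω) loads node A in parallel with R2.
Effective lower resistance at A: R2 ‖ 73.40 = 26.31 Ω.
First divider: V_A = V_CC · 26.31/(18.3 + 26.31) = 1.987 V.
Then the unloaded second divider: V_B = V_A × R4/(R3+R4) = 1.987 × 0.7834 = 1.557 V.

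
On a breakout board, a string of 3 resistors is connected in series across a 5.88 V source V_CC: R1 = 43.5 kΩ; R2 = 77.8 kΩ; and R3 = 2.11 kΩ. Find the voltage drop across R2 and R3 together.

Total series resistance ΣR = 43.5 + 77.8 + 2.11 = 123.4 kΩ.
R_{R2..R3} = 77.8 + 2.11 = 79.91 kΩ.
Voltage divider: V = V_CC · (79.91 / 123.4) = 5.88 × 0.6475 = 3.807 V.

V ≈ 3.81 V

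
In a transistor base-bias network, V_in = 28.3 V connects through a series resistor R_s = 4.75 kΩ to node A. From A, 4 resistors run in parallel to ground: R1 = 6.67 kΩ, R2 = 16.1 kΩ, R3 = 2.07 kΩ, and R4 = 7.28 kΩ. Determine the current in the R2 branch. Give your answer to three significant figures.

I ≈ 0.355 mA

Equivalent of the parallel group: R_p = 1.201 kΩ.
Node voltage V_A = V_in · R_p/(R_s + R_p) = 28.3 × 0.2018 = 5.712 V.
I(R2) = V_A / R2 = 5.712/16.1 = 0.3548 mA.
(Check via current divider: I_total = 4.755 mA; share G_k/ΣG = 0.07461 → same result.)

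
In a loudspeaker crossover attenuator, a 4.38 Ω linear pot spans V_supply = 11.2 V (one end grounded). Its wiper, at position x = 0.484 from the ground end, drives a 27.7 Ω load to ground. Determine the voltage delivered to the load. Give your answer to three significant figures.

V_out ≈ 5.21 V

Lower segment x·R_p = 2.120 Ω; upper segment (1−x)·R_p = 2.260 Ω.
(x·R_p) ‖ R_L = 1.969 Ω.
Then V_out = V_supply · 1.969/(2.260 + 1.969) = 5.215 V.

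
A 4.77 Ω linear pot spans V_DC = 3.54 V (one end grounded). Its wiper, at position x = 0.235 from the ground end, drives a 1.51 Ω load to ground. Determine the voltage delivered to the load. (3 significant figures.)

Lower segment x·R_p = 1.121 Ω; upper segment (1−x)·R_p = 3.649 Ω.
Lower segment in parallel with the load: 1.121 ‖ 1.51 = 0.6434 Ω.
Then V_out = V_DC · 0.6434/(3.649 + 0.6434) = 0.5306 V.
(Unloaded: V_out = x·V_DC = 0.832 V.)

V_out ≈ 0.531 V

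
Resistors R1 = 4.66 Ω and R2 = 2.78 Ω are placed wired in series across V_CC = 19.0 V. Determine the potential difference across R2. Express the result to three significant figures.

Total series resistance ΣR = 4.66 + 2.78 = 7.440 Ω.
By the voltage-divider rule, V = 19.0 × 2.780/7.440 = 7.099 V.

V ≈ 7.10 V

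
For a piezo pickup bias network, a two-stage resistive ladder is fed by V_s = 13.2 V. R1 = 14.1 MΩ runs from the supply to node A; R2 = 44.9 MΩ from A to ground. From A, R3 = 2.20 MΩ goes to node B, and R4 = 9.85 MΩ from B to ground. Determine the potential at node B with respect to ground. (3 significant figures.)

V_B ≈ 4.34 V

Node A sees R2 in parallel with the series input of stage 2, R3 + R4 = 12.05 MΩ.
Effective lower resistance at A: R2 ‖ 12.05 = 9.500 MΩ.
First divider: V_A = V_s · 9.500/(14.1 + 9.500) = 5.314 V.
Then the unloaded second divider: V_B = V_A × R4/(R3+R4) = 5.314 × 0.8174 = 4.344 V.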